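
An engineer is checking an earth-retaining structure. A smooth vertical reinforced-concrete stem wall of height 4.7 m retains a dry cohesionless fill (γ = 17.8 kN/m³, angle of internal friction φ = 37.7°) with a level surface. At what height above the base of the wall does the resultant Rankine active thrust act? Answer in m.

1.57 m

K_a = 0.2411.
The pressure distribution is triangular, so the resultant acts at H/3 above the base = 4.7/3 = 1.567 m.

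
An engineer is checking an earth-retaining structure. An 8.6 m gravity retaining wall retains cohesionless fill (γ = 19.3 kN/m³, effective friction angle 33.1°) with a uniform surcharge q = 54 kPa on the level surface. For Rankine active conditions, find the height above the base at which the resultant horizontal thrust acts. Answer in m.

K_a = 0.2936.
Triangular part P₁ = ½K_aγH² = 209.5 at H/3 = 2.867 m; rectangular part P₂ = K_a q H = 136.3 at H/2 = 4.300 m.
ȳ = (P₁·2.867 + P₂·4.300)/(P₁+P₂) = 3.432 m.

3.43 m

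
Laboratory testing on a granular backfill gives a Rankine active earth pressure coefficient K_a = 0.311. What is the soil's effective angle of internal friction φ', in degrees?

K_a = tan²(45° − φ/2) ⇒ 45° − φ/2 = arctan(√0.311) = 29.15°.
φ = 2(45° − 29.15°) = 31.71°.

31.7°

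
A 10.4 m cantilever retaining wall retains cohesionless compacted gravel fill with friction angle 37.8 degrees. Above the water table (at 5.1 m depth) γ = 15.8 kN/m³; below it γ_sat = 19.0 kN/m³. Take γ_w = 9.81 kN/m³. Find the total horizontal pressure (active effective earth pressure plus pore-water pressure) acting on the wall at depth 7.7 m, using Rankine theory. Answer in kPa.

50.6 kPa

K_a = (1 − sin φ)/(1 + sin φ) = 0.2400.
γ' = 19.0 − 9.81 = 9.190 kN/m³.
Effective vertical stress at 7.7 m: σ'_v = 15.8×5.1 + 9.190×2.60 = 104.5 kPa.
σ'_h = K_a σ'_v = 0.2400 × 104.5 = 25.07 kPa; u = γ_w × 2.60 = 25.51 kPa.
Total σ_h = 25.07 + 25.51 = 50.58 kPa.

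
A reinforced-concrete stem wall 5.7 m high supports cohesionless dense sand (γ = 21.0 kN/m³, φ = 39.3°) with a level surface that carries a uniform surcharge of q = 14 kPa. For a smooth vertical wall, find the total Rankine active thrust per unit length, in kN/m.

K_a = tan²(45° − φ/2) = 0.2245.
Soil triangle: ½ K_a γ H² = 0.5×0.2245×21.0×5.7² = 76.57 kN/m.
Surcharge rectangle: K_a q H = 0.2245×14×5.7 = 17.91 kN/m.
Total = 76.57 + 17.91 = 94.48 kN/m.

94.5 kN/m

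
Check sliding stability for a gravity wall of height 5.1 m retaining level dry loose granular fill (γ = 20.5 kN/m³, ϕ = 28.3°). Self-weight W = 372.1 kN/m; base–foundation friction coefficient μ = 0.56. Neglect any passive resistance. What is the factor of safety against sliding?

2.19

K_a = tan²(45° − 28.3°/2) = 0.3568.
P_a = ½K_aγH² = 0.5×0.3568×20.5×5.1² = 95.12 kN/m, acting at H/3 = 1.700 m above the base.
FS_sliding = μW / P_a = 0.56×372.1 / 95.12 = 2.191.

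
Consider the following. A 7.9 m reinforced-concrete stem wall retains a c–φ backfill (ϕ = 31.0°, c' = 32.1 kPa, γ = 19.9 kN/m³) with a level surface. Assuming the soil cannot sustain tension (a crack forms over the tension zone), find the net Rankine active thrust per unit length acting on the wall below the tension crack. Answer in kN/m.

15.4 kN/m

K_a = 0.3201; √K_a = 0.5658.
Tension-crack depth z_c = 2c/(γ√K_a) = 2×32.1/(19.9×0.5658) = 5.702 m.
σ_a at base = K_a γ H − 2c√K_a = 0.3201×19.9×7.9 − 2×32.1×0.5658 = 14.00 kPa.
P_a = ½ × 14.00 × (H − z_c) = 0.5×14.00×2.198 = 15.38 kN/m.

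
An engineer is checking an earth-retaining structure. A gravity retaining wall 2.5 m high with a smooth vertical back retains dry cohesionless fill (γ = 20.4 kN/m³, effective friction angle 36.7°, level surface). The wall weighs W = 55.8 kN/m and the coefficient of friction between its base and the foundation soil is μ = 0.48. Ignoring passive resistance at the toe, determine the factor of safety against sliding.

K_a = tan²(45° − 36.7°/2) = 0.2519.
P_a = ½K_aγH² = 0.5×0.2519×20.4×2.5² = 16.06 kN/m, acting at H/3 = 0.8333 m above the base.
FS_sliding = μW / P_a = 0.48×55.8 / 16.06 = 1.668.

1.67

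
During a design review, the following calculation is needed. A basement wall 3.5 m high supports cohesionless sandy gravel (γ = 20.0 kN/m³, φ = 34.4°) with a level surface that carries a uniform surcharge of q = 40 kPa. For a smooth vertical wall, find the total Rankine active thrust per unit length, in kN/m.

73.0 kN/m

K_a = tan²(45° − φ/2) = 0.2780.
Soil triangle: ½ K_a γ H² = 0.5×0.2780×20.0×3.5² = 34.05 kN/m.
Surcharge rectangle: K_a q H = 0.2780×40×3.5 = 38.92 kN/m.
Total = 34.05 + 38.92 = 72.97 kN/m.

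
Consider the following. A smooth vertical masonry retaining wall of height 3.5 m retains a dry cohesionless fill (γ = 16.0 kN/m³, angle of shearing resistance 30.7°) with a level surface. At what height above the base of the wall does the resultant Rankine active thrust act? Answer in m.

K_a = 0.3240.
The pressure distribution is triangular, so the resultant acts at H/3 above the base = 3.5/3 = 1.167 m.

1.17 m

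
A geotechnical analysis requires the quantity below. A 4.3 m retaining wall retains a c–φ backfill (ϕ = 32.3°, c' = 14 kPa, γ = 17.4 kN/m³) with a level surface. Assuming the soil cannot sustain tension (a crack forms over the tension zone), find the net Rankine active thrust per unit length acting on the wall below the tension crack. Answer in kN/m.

K_a = 0.3035; √K_a = 0.5509.
Tension-crack depth z_c = 2c/(γ√K_a) = 2×14/(17.4×0.5509) = 2.921 m.
σ_a at base = K_a γ H − 2c√K_a = 0.3035×17.4×4.3 − 2×14×0.5509 = 7.282 kPa.
P_a = ½ × 7.282 × (H − z_c) = 0.5×7.282×1.379 = 5.020 kN/m.

5.02 kN/m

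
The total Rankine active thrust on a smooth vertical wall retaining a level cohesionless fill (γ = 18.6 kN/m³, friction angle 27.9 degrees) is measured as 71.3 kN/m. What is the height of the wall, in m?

K_a = 0.3625. P_a = ½ K_a γ H² ⇒ H = √(2P_a/(K_a γ)).
H = √(2×71.3/(0.3625×18.6)) = 4.599 m.

4.60 m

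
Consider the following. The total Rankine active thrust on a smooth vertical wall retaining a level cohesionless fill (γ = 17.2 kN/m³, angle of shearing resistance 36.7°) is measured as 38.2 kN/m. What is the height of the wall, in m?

K_a = 0.2519. P_a = ½ K_a γ H² ⇒ H = √(2P_a/(K_a γ)).
H = √(2×38.2/(0.2519×17.2)) = 4.200 m.

4.20 m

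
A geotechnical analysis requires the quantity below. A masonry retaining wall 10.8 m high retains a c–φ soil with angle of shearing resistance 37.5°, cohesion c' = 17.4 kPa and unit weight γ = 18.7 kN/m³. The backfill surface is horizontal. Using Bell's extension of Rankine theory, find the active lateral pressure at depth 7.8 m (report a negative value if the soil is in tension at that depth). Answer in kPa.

18.3 kPa

K_a = (1 − sin φ)/(1 + sin φ) = 0.2432.
σ_a = K_a γ z − 2c√K_a = 0.2432×18.7×7.8 − 2×17.4×0.4931 = 18.31 kPa.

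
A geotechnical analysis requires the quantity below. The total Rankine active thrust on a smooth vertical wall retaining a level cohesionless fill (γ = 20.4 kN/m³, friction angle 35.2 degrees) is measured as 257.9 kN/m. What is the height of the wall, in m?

9.70 m

K_a = 0.2687. P_a = ½ K_a γ H² ⇒ H = √(2P_a/(K_a γ)).
H = √(2×257.9/(0.2687×20.4)) = 9.701 m.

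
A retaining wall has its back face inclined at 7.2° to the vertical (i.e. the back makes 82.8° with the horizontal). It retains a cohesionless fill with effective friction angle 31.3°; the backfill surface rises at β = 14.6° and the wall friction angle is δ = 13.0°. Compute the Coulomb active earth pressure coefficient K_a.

K_a = sin²(α+φ) / [sin²α · sin(α−δ) · (1 + √{sin(φ+δ)sin(φ−β) / (sin(α−δ)sin(α+β))})²].
With α = 82.8°, φ = 31.3°, δ = 13.0°, β = 14.6°: K_a = 0.4207.

0.421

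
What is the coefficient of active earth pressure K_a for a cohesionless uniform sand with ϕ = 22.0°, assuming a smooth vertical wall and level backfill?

0.455

K_a = (1 − sin φ)/(1 + sin φ) = (1 − sin 22.0°)/(1 + sin 22.0°) = 0.4550.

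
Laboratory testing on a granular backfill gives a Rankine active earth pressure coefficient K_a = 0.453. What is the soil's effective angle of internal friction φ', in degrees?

K_a = tan²(45° − φ/2) ⇒ 45° − φ/2 = arctan(√0.453) = 33.94°.
φ = 2(45° − 33.94°) = 22.11°.

22.1°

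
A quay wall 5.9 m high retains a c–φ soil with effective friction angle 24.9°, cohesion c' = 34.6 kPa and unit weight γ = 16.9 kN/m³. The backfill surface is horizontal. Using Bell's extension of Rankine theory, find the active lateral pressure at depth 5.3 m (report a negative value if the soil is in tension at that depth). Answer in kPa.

-7.68 kPa

K_a = (1 − sin φ)/(1 + sin φ) = 0.4074.
σ_a = K_a γ z − 2c√K_a = 0.4074×16.9×5.3 − 2×34.6×0.6383 = -7.677 kPa.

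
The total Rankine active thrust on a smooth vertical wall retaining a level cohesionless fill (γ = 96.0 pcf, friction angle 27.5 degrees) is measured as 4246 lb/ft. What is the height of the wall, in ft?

15.5 ft

K_a = 0.3682. P_a = ½ K_a γ H² ⇒ H = √(2P_a/(K_a γ)).
H = √(2×4246/(0.3682×96.0)) = 15.50 ft.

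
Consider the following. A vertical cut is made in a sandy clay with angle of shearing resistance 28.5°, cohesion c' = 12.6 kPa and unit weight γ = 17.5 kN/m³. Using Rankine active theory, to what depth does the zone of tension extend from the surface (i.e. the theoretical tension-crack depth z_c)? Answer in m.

K_a = tan²(45° − 28.5°/2) = 0.3540; √K_a = 0.5949.
The active pressure is zero where K_a γ z = 2c√K_a, so z_c = 2c/(γ√K_a) = 2×12.6/(17.5×0.5949) = 2.420 m.

2.42 m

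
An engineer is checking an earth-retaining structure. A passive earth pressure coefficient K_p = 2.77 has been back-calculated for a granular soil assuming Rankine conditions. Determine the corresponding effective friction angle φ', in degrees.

28.0°

K_p = (1+sin φ)/(1−sin φ) ⇒ sin φ = (K_p − 1)/(K_p + 1) = 0.4695.
φ = arcsin(0.4695) = 28.00°.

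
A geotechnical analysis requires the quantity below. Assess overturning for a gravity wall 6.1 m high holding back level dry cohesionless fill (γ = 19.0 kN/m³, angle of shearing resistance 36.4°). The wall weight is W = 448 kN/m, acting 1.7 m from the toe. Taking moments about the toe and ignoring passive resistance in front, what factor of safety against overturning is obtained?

4.15

K_a = tan²(45° − 36.4°/2) = 0.2552.
P_a = ½K_aγH² = 0.5×0.2552×19.0×6.1² = 90.20 kN/m, acting at H/3 = 2.033 m above the base.
Overturning moment M_o = P_a × H/3 = 90.20 × 2.033 = 183.4.
Resisting moment M_r = W × 1.7 = 448 × 1.7 = 761.6.
FS_overturning = M_r/M_o = 761.6/183.4 = 4.153.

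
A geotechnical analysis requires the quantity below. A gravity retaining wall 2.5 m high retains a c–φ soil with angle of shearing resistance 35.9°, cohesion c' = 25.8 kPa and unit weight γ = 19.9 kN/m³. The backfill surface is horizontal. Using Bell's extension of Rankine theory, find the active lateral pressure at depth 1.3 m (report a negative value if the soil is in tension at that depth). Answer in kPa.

K_a = (1 − sin φ)/(1 + sin φ) = 0.2607.
σ_a = K_a γ z − 2c√K_a = 0.2607×19.9×1.3 − 2×25.8×0.5106 = -19.60 kPa.

-19.6 kPa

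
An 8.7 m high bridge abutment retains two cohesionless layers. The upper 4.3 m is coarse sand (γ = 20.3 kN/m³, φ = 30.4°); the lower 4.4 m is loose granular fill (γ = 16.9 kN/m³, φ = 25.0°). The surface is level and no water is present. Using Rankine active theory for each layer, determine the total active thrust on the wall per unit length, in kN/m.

284 kN/m

K_a1 = tan²(45°−30.4°/2) = 0.3280; K_a2 = tan²(45°−25.0°/2) = 0.4059.
Layer 1: σ at base = K_a1 γ₁ h₁ = 28.63 kPa; P₁ = ½×28.63×4.3 = 61.56.
Layer 2: σ_v at top = γ₁h₁ = 87.29; σ_h top = K_a2×87.29 = 35.43; σ_h base = K_a2×(87.29+16.9×4.4) = 65.61.
P₂ = ½(35.43+65.61)×4.4 = 222.3. Total P_a = 61.56+222.3 = 283.8 kN/m.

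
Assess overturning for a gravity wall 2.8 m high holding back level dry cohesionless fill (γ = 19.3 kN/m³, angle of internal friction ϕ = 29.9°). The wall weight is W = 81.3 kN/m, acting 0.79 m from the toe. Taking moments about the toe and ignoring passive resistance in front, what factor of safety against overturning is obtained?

2.72

K_a = tan²(45° − 29.9°/2) = 0.3347.
P_a = ½K_aγH² = 0.5×0.3347×19.3×2.8² = 25.32 kN/m, acting at H/3 = 0.9333 m above the base.
Overturning moment M_o = P_a × H/3 = 25.32 × 0.9333 = 23.63.
Resisting moment M_r = W × 0.79 = 81.3 × 0.79 = 64.23.
FS_overturning = M_r/M_o = 64.23/23.63 = 2.718.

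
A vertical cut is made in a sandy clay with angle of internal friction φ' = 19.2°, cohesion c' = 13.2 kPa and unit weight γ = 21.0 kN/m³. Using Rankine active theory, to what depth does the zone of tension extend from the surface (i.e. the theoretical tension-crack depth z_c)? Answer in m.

K_a = tan²(45° − 19.2°/2) = 0.5050; √K_a = 0.7107.
The active pressure is zero where K_a γ z = 2c√K_a, so z_c = 2c/(γ√K_a) = 2×13.2/(21.0×0.7107) = 1.769 m.

1.77 m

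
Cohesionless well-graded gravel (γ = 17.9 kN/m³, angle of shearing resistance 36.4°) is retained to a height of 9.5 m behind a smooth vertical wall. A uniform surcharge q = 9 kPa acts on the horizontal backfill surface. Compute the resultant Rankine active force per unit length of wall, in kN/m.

228 kN/m

K_a = tan²(45° − φ/2) = 0.2552.
Soil triangle: ½ K_a γ H² = 0.5×0.2552×17.9×9.5² = 206.1 kN/m.
Surcharge rectangle: K_a q H = 0.2552×9×9.5 = 21.82 kN/m.
Total = 206.1 + 21.82 = 227.9 kN/m.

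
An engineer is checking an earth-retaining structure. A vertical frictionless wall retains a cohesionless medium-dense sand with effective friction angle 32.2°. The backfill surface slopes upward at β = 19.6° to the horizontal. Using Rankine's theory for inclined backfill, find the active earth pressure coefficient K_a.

K_a = cos β · (cos β − √(cos²β − cos²φ)) / (cos β + √(cos²β − cos²φ)).
cos β = 0.9421, cos φ = 0.8462, √(cos²β − cos²φ) = 0.4140.
K_a = 0.9421 × (0.9421 − 0.4140)/(0.9421 + 0.4140) = 0.3668.

0.367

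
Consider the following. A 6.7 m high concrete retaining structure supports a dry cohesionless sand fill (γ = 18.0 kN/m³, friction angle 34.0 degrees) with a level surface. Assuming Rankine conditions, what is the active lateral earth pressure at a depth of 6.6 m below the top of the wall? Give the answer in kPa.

33.6 kPa

K_a = (1 − sin φ)/(1 + sin φ) = 0.2827.
σ_h = K_a γ z = 0.2827 × 18.0 × 6.6 = 33.59 kPa.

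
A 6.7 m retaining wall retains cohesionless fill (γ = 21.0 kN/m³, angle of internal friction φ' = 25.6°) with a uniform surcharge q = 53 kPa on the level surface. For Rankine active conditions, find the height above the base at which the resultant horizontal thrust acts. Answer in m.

K_a = 0.3966.
Triangular part P₁ = ½K_aγH² = 186.9 at H/3 = 2.233 m; rectangular part P₂ = K_a q H = 140.8 at H/2 = 3.350 m.
ȳ = (P₁·2.233 + P₂·3.350)/(P₁+P₂) = 2.713 m.

2.71 m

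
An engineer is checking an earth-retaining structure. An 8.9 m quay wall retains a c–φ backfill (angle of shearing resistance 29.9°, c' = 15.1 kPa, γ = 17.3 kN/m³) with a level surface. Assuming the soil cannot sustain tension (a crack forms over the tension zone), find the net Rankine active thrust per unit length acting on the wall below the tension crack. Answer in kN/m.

K_a = 0.3347; √K_a = 0.5785.
Tension-crack depth z_c = 2c/(γ√K_a) = 2×15.1/(17.3×0.5785) = 3.017 m.
σ_a at base = K_a γ H − 2c√K_a = 0.3347×17.3×8.9 − 2×15.1×0.5785 = 34.06 kPa.
P_a = ½ × 34.06 × (H − z_c) = 0.5×34.06×5.883 = 100.2 kN/m.

100 kN/m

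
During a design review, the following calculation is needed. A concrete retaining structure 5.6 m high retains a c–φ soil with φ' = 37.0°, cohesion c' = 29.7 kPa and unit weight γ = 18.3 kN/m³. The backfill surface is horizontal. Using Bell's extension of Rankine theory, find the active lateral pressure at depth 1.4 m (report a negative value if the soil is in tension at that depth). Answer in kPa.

K_a = (1 − sin φ)/(1 + sin φ) = 0.2486.
σ_a = K_a γ z − 2c√K_a = 0.2486×18.3×1.4 − 2×29.7×0.4986 = -23.25 kPa.

-23.2 kPa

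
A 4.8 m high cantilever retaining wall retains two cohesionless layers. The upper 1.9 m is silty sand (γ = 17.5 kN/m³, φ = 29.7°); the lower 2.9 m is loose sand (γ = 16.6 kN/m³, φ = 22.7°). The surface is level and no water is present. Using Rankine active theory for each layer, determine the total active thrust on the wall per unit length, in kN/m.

K_a1 = tan²(45°−29.7°/2) = 0.3374; K_a2 = tan²(45°−22.7°/2) = 0.4431.
Layer 1: σ at base = K_a1 γ₁ h₁ = 11.22 kPa; P₁ = ½×11.22×1.9 = 10.66.
Layer 2: σ_v at top = γ₁h₁ = 33.25; σ_h top = K_a2×33.25 = 14.73; σ_h base = K_a2×(33.25+16.6×2.9) = 36.06.
P₂ = ½(14.73+36.06)×2.9 = 73.66. Total P_a = 10.66+73.66 = 84.31 kN/m.

84.3 kN/m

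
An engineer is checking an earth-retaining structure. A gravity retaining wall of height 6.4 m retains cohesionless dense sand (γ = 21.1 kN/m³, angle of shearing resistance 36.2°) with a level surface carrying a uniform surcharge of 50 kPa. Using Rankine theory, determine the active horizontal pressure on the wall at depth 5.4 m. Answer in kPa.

K_a = (1 − sin φ)/(1 + sin φ) = 0.2574.
σ_v = γz + q = 21.1 × 5.4 + 50 = 163.9 kPa.
σ_h = K_a σ_v = 0.2574 × 163.9 = 42.20 kPa.

42.2 kPa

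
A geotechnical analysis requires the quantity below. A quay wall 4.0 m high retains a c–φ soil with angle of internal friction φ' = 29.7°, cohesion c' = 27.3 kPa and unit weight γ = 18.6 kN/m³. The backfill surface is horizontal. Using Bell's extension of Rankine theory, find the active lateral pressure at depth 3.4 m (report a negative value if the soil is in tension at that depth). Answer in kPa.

-10.4 kPa

K_a = (1 − sin φ)/(1 + sin φ) = 0.3374.
σ_a = K_a γ z − 2c√K_a = 0.3374×18.6×3.4 − 2×27.3×0.5808 = -10.38 kPa.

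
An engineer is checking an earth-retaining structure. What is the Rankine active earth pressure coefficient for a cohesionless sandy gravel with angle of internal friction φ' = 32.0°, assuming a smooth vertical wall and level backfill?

K_a = tan²(45° − φ/2) = tan²(29.00°) = 0.3073.

0.307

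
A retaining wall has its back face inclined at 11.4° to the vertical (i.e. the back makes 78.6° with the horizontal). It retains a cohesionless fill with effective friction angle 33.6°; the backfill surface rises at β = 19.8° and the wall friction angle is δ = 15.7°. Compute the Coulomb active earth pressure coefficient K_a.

0.475

K_a = sin²(α+φ) / [sin²α · sin(α−δ) · (1 + √{sin(φ+δ)sin(φ−β) / (sin(α−δ)sin(α+β))})²].
With α = 78.6°, φ = 33.6°, δ = 15.7°, β = 19.8°: K_a = 0.4746.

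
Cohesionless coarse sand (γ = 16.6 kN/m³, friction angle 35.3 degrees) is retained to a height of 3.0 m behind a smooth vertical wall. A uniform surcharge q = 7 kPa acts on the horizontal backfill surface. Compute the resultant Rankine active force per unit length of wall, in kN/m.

25.6 kN/m

K_a = tan²(45° − φ/2) = 0.2675.
Soil triangle: ½ K_a γ H² = 0.5×0.2675×16.6×3.0² = 19.99 kN/m.
Surcharge rectangle: K_a q H = 0.2675×7×3.0 = 5.618 kN/m.
Total = 19.99 + 5.618 = 25.60 kN/m.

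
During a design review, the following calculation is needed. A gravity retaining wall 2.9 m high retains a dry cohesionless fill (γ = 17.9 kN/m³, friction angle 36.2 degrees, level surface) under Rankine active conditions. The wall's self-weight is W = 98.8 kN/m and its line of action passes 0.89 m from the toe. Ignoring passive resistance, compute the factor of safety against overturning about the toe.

4.70

K_a = tan²(45° − 36.2°/2) = 0.2574.
P_a = ½K_aγH² = 0.5×0.2574×17.9×2.9² = 19.37 kN/m, acting at H/3 = 0.9667 m above the base.
Overturning moment M_o = P_a × H/3 = 19.37 × 0.9667 = 18.73.
Resisting moment M_r = W × 0.89 = 98.8 × 0.89 = 87.93.
FS_overturning = M_r/M_o = 87.93/18.73 = 4.695.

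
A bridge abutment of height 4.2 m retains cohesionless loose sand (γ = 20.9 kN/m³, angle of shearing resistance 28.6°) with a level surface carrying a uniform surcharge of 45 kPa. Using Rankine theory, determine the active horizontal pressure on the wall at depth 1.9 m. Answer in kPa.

29.9 kPa

K_a = (1 − sin φ)/(1 + sin φ) = 0.3525.
σ_v = γz + q = 20.9 × 1.9 + 45 = 84.71 kPa.
σ_h = K_a σ_v = 0.3525 × 84.71 = 29.86 kPa.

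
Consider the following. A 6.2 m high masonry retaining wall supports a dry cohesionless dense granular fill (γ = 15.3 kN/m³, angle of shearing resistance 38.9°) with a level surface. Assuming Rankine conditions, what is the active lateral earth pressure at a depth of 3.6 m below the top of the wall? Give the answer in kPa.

12.6 kPa

K_a = (1 − sin φ)/(1 + sin φ) = 0.2285.
σ_h = K_a γ z = 0.2285 × 15.3 × 3.6 = 12.59 kPa.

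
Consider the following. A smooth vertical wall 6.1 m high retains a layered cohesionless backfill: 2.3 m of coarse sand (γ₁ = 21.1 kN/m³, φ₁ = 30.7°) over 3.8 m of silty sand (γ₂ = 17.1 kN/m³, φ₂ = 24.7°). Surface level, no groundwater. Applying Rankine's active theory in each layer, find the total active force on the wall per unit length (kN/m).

K_a1 = tan²(45°−30.7°/2) = 0.3240; K_a2 = tan²(45°−24.7°/2) = 0.4106.
Layer 1: σ at base = K_a1 γ₁ h₁ = 15.73 kPa; P₁ = ½×15.73×2.3 = 18.08.
Layer 2: σ_v at top = γ₁h₁ = 48.53; σ_h top = K_a2×48.53 = 19.92; σ_h base = K_a2×(48.53+17.1×3.8) = 46.60.
P₂ = ½(19.92+46.60)×3.8 = 126.4. Total P_a = 18.08+126.4 = 144.5 kN/m.

144 kN/m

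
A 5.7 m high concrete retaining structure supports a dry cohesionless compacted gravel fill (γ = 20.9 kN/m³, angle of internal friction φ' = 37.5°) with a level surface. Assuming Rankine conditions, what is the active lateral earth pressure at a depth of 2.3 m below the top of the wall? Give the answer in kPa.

K_a = (1 − sin φ)/(1 + sin φ) = 0.2432.
σ_h = K_a γ z = 0.2432 × 20.9 × 2.3 = 11.69 kPa.

11.7 kPa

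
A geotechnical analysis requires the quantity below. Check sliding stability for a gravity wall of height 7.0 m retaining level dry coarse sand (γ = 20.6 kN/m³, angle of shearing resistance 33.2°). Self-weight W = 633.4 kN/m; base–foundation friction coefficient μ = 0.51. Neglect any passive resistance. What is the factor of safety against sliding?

K_a = tan²(45° − 33.2°/2) = 0.2924.
P_a = ½K_aγH² = 0.5×0.2924×20.6×7.0² = 147.6 kN/m, acting at H/3 = 2.333 m above the base.
FS_sliding = μW / P_a = 0.51×633.4 / 147.6 = 2.189.

2.19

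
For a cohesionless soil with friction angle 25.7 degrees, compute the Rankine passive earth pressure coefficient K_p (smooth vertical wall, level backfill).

K_p = (1 + sin φ)/(1 − sin φ) = tan²(45° + 25.7°/2) = 2.531.

2.53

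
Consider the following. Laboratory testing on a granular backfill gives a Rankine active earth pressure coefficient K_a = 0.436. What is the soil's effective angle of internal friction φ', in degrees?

23.1°

K_a = tan²(45° − φ/2) ⇒ 45° − φ/2 = arctan(√0.436) = 33.44°.
φ = 2(45° − 33.44°) = 23.13°.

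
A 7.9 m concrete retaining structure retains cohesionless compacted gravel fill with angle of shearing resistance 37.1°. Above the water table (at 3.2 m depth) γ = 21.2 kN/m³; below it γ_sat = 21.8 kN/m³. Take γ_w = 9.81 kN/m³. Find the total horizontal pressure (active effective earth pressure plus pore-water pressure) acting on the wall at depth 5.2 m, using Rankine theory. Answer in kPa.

42.3 kPa

K_a = (1 − sin φ)/(1 + sin φ) = 0.2475.
γ' = 21.8 − 9.81 = 11.99 kN/m³.
Effective vertical stress at 5.2 m: σ'_v = 21.2×3.2 + 11.99×2.00 = 91.82 kPa.
σ'_h = K_a σ'_v = 0.2475 × 91.82 = 22.73 kPa; u = γ_w × 2.00 = 19.62 kPa.
Total σ_h = 22.73 + 19.62 = 42.35 kPa.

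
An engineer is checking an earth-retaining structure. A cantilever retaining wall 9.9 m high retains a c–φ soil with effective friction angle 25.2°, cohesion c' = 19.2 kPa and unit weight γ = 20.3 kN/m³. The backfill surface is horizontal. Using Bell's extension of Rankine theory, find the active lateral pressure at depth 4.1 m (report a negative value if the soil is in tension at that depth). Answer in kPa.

K_a = (1 − sin φ)/(1 + sin φ) = 0.4027.
σ_a = K_a γ z − 2c√K_a = 0.4027×20.3×4.1 − 2×19.2×0.6346 = 9.151 kPa.

9.15 kPa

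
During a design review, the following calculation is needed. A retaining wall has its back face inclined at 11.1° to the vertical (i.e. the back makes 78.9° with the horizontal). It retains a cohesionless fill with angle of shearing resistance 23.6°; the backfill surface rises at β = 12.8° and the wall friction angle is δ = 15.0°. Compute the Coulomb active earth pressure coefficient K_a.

K_a = sin²(α+φ) / [sin²α · sin(α−δ) · (1 + √{sin(φ+δ)sin(φ−β) / (sin(α−δ)sin(α+β))})²].
With α = 78.9°, φ = 23.6°, δ = 15.0°, β = 12.8°: K_a = 0.5952.

0.595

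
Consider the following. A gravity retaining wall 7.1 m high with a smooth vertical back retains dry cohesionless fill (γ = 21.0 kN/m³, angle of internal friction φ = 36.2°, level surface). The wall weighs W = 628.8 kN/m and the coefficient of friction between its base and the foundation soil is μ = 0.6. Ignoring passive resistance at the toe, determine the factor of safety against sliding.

K_a = tan²(45° − 36.2°/2) = 0.2574.
P_a = ½K_aγH² = 0.5×0.2574×21.0×7.1² = 136.2 kN/m, acting at H/3 = 2.367 m above the base.
FS_sliding = μW / P_a = 0.6×628.8 / 136.2 = 2.769.

2.77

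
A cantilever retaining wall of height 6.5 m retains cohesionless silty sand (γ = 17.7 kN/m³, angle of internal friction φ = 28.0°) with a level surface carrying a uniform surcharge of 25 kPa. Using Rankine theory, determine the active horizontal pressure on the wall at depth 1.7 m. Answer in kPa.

19.9 kPa

K_a = (1 − sin φ)/(1 + sin φ) = 0.3610.
σ_v = γz + q = 17.7 × 1.7 + 25 = 55.09 kPa.
σ_h = K_a σ_v = 0.3610 × 55.09 = 19.89 kPa.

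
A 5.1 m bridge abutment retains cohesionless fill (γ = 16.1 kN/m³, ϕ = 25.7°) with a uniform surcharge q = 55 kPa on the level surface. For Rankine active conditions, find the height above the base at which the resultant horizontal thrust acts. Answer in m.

K_a = 0.3950.
Triangular part P₁ = ½K_aγH² = 82.71 at H/3 = 1.700 m; rectangular part P₂ = K_a q H = 110.8 at H/2 = 2.550 m.
ȳ = (P₁·1.700 + P₂·2.550)/(P₁+P₂) = 2.187 m.

2.19 m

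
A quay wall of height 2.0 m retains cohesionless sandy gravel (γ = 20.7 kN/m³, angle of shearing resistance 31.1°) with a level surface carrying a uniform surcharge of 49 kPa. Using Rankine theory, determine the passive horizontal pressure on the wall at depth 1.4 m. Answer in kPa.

245 kPa

K_p = (1 + sin φ)/(1 − sin φ) = 3.137.
σ_v = γz + q = 20.7 × 1.4 + 49 = 77.98 kPa.
σ_h = K_p σ_v = 3.137 × 77.98 = 244.6 kPa.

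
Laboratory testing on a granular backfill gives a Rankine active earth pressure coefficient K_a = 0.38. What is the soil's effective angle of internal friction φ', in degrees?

K_a = tan²(45° − φ/2) ⇒ 45° − φ/2 = arctan(√0.38) = 31.65°.
φ = 2(45° − 31.65°) = 26.70°.

26.7°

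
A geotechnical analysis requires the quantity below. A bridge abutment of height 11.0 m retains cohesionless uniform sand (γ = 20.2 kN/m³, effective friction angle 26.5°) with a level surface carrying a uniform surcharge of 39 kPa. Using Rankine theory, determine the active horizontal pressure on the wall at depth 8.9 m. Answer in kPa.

K_a = (1 − sin φ)/(1 + sin φ) = 0.3829.
σ_v = γz + q = 20.2 × 8.9 + 39 = 218.8 kPa.
σ_h = K_a σ_v = 0.3829 × 218.8 = 83.78 kPa.

83.8 kPa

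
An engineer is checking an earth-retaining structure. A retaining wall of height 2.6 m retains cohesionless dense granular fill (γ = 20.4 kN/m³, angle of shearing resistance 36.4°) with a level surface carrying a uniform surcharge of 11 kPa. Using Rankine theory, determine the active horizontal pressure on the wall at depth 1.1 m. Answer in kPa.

8.53 kPa

K_a = (1 − sin φ)/(1 + sin φ) = 0.2552.
σ_v = γz + q = 20.4 × 1.1 + 11 = 33.44 kPa.
σ_h = K_a σ_v = 0.2552 × 33.44 = 8.533 kPa.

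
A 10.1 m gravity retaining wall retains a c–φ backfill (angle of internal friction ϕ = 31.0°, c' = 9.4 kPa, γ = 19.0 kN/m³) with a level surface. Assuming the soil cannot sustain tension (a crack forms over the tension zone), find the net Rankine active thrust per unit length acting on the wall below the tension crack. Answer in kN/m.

K_a = 0.3201; √K_a = 0.5658.
Tension-crack depth z_c = 2c/(γ√K_a) = 2×9.4/(19.0×0.5658) = 1.749 m.
σ_a at base = K_a γ H − 2c√K_a = 0.3201×19.0×10.1 − 2×9.4×0.5658 = 50.79 kPa.
P_a = ½ × 50.79 × (H − z_c) = 0.5×50.79×8.351 = 212.1 kN/m.

212 kN/m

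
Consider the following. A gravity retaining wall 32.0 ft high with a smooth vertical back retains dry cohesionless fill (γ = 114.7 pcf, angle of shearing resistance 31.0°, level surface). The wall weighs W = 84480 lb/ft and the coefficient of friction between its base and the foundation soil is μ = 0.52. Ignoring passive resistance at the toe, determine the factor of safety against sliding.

K_a = tan²(45° − 31.0°/2) = 0.3201.
P_a = ½K_aγH² = 0.5×0.3201×114.7×32.0² = 18800 lb/ft, acting at H/3 = 10.67 ft above the base.
FS_sliding = μW / P_a = 0.52×84480 / 18800 = 2.337.

2.34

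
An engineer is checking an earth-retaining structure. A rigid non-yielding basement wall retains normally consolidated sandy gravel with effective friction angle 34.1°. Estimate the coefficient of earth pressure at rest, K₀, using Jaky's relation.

0.439

K₀ = 1 − sin φ' = 1 − sin 34.1° = 0.4394.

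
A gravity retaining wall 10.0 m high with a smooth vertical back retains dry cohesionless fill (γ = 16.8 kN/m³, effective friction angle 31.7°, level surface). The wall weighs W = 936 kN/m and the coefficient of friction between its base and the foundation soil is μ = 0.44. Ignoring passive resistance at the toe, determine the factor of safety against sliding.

1.58

K_a = tan²(45° − 31.7°/2) = 0.3111.
P_a = ½K_aγH² = 0.5×0.3111×16.8×10.0² = 261.3 kN/m, acting at H/3 = 3.333 m above the base.
FS_sliding = μW / P_a = 0.44×936 / 261.3 = 1.576.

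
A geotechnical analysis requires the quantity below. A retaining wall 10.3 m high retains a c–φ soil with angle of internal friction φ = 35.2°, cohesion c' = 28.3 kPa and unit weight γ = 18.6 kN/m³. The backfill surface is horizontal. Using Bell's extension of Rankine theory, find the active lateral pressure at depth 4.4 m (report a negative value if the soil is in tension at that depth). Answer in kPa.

K_a = (1 − sin φ)/(1 + sin φ) = 0.2687.
σ_a = K_a γ z − 2c√K_a = 0.2687×18.6×4.4 − 2×28.3×0.5184 = -7.349 kPa.

-7.35 kPa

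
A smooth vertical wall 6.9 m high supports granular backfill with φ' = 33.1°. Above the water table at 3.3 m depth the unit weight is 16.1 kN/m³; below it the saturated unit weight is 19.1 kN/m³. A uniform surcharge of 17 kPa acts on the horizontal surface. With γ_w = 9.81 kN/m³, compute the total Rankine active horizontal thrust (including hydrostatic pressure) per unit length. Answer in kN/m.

198 kN/m

K_a = tan²(45° − φ/2) = 0.2936.
γ' = 19.1 − 9.81 = 9.290 kN/m³. h₂ = H − d_w = 3.6 m.
σ'_h: at surface K_a·q = 4.991; at WT K_a(q+γd_w) = 20.59; at base K_a(q+γd_w+γ'h₂) = 30.41 kPa.
P₁ = ½(4.991+20.59)×3.3 = 42.21; P₂ = ½(20.59+30.41)×3.6 = 91.79; P_w = ½γ_w h₂² = 63.57.
Total = 42.21+91.79+63.57 = 197.6 kN/m.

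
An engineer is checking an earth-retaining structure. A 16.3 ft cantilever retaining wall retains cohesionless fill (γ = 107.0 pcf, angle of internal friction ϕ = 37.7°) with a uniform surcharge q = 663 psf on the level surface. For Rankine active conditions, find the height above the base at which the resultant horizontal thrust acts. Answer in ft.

K_a = 0.2411.
Triangular part P₁ = ½K_aγH² = 3427 at H/3 = 5.433 ft; rectangular part P₂ = K_a q H = 2605 at H/2 = 8.150 ft.
ȳ = (P₁·5.433 + P₂·8.150)/(P₁+P₂) = 6.607 ft.

6.61 ft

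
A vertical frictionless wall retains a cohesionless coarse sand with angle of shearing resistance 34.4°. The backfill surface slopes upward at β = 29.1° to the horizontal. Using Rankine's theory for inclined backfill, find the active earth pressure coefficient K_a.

0.441

K_a = cos β · (cos β − √(cos²β − cos²φ)) / (cos β + √(cos²β − cos²φ)).
cos β = 0.8738, cos φ = 0.8251, √(cos²β − cos²φ) = 0.2875.
K_a = 0.8738 × (0.8738 − 0.2875)/(0.8738 + 0.2875) = 0.4411.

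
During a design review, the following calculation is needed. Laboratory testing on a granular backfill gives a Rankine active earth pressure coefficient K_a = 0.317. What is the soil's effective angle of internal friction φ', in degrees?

31.2°

K_a = tan²(45° − φ/2) ⇒ 45° − φ/2 = arctan(√0.317) = 29.38°.
φ = 2(45° − 29.38°) = 31.24°.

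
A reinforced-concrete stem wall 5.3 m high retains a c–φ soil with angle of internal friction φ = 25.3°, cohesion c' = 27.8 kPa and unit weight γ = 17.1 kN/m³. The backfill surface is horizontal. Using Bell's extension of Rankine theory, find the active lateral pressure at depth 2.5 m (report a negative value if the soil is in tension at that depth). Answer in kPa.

K_a = (1 − sin φ)/(1 + sin φ) = 0.4012.
σ_a = K_a γ z − 2c√K_a = 0.4012×17.1×2.5 − 2×27.8×0.6334 = -18.07 kPa.

-18.1 kPa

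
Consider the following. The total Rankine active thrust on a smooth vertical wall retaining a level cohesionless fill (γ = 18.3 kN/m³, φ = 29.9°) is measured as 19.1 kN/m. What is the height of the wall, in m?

K_a = 0.3347. P_a = ½ K_a γ H² ⇒ H = √(2P_a/(K_a γ)).
H = √(2×19.1/(0.3347×18.3)) = 2.497 m.

2.50 m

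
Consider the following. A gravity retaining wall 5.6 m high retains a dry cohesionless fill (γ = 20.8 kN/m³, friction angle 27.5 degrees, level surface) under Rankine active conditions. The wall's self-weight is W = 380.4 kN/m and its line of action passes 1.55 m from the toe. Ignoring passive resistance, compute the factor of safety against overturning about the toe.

2.63

K_a = tan²(45° − 27.5°/2) = 0.3682.
P_a = ½K_aγH² = 0.5×0.3682×20.8×5.6² = 120.1 kN/m, acting at H/3 = 1.867 m above the base.
Overturning moment M_o = P_a × H/3 = 120.1 × 1.867 = 224.2.
Resisting moment M_r = W × 1.55 = 380.4 × 1.55 = 589.6.
FS_overturning = M_r/M_o = 589.6/224.2 = 2.630.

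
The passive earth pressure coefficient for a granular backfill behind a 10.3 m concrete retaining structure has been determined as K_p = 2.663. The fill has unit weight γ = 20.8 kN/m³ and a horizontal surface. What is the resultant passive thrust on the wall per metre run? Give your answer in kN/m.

P = ½ K_p γ H² = 0.5 × 2.663 × 20.8 × 10.3² = 2938 kN/m.

2940 kN/m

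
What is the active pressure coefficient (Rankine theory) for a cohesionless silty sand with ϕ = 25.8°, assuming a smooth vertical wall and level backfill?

K_a = tan²(45° − φ/2) = tan²(32.10°) = 0.3935.

0.394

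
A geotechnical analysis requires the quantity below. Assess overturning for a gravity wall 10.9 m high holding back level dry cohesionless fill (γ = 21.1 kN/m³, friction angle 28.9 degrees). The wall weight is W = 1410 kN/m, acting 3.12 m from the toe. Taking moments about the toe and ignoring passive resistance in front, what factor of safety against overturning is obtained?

K_a = tan²(45° − 28.9°/2) = 0.3484.
P_a = ½K_aγH² = 0.5×0.3484×21.1×10.9² = 436.7 kN/m, acting at H/3 = 3.633 m above the base.
Overturning moment M_o = P_a × H/3 = 436.7 × 3.633 = 1587.
Resisting moment M_r = W × 3.12 = 1410 × 3.12 = 4399.
FS_overturning = M_r/M_o = 4399/1587 = 2.773.

2.77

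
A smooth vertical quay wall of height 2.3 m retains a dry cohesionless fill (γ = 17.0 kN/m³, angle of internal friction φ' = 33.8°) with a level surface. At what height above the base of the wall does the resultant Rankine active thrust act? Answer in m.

0.767 m

K_a = 0.2851.
The pressure distribution is triangular, so the resultant acts at H/3 above the base = 2.3/3 = 0.7667 m.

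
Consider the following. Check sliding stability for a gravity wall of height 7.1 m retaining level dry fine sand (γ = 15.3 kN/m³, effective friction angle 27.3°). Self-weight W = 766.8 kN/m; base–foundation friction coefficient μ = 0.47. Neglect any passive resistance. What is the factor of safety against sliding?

2.52

K_a = tan²(45° − 27.3°/2) = 0.3711.
P_a = ½K_aγH² = 0.5×0.3711×15.3×7.1² = 143.1 kN/m, acting at H/3 = 2.367 m above the base.
FS_sliding = μW / P_a = 0.47×766.8 / 143.1 = 2.518.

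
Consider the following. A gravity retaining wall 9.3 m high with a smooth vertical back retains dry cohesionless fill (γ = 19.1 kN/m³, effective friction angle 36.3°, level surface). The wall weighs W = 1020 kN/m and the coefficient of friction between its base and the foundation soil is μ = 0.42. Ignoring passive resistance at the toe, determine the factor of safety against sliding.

K_a = tan²(45° − 36.3°/2) = 0.2563.
P_a = ½K_aγH² = 0.5×0.2563×19.1×9.3² = 211.7 kN/m, acting at H/3 = 3.100 m above the base.
FS_sliding = μW / P_a = 0.42×1020 / 211.7 = 2.024.

2.02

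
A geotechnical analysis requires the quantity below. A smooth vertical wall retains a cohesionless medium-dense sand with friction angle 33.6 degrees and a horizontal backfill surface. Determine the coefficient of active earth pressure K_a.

K_a = tan²(45° − φ/2) = tan²(28.20°) = 0.2875.

0.288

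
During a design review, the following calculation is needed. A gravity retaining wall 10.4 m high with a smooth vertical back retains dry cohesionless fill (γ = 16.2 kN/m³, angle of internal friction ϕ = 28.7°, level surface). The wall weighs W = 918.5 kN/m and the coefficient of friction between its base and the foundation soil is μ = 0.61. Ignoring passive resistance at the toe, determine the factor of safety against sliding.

1.82

K_a = tan²(45° − 28.7°/2) = 0.3511.
P_a = ½K_aγH² = 0.5×0.3511×16.2×10.4² = 307.6 kN/m, acting at H/3 = 3.467 m above the base.
FS_sliding = μW / P_a = 0.61×918.5 / 307.6 = 1.821.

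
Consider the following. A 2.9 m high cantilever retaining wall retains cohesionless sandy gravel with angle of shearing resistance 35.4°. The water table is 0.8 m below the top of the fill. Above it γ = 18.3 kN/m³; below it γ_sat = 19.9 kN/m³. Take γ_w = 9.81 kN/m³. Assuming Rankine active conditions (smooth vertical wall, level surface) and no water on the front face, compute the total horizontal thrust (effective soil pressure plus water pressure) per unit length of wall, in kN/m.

37.3 kN/m

K_a = tan²(45° − φ/2) = 0.2664.
γ' = 19.9 − 9.81 = 10.09 kN/m³. Depth below WT = 2.1 m.
σ'_h at WT = K_a γ d_w = 3.900 kPa; at base = 3.900 + K_a γ' × 2.1 = 9.545 kPa.
P₁ (0–0.8 m) = ½×3.900×0.8 = 1.560. P₂ (0.8–2.9 m) = ½(3.900+9.545)×2.1 = 14.12.
P_w = ½ γ_w h₂² = 0.5×9.81×2.1² = 21.63. Total = 1.560+14.12+21.63 = 37.31 kN/m.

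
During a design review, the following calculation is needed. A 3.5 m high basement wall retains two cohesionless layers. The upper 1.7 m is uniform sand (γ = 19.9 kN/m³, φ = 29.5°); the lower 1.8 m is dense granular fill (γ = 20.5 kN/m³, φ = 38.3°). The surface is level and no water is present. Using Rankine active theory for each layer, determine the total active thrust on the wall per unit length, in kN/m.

K_a1 = tan²(45°−29.5°/2) = 0.3401; K_a2 = tan²(45°−38.3°/2) = 0.2347.
Layer 1: σ at base = K_a1 γ₁ h₁ = 11.51 kPa; P₁ = ½×11.51×1.7 = 9.780.
Layer 2: σ_v at top = γ₁h₁ = 33.83; σ_h top = K_a2×33.83 = 7.941; σ_h base = K_a2×(33.83+20.5×1.8) = 16.60.
P₂ = ½(7.941+16.60)×1.8 = 22.09. Total P_a = 9.780+22.09 = 31.87 kN/m.

31.9 kN/m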